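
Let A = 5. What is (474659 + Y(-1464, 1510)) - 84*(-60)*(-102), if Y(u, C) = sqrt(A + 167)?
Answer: -39421 + 2*sqrt(43) ≈ -39408.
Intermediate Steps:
Y(u, C) = 2*sqrt(43) (Y(u, C) = sqrt(5 + 167) = sqrt(172) = 2*sqrt(43))
(474659 + Y(-1464, 1510)) - 84*(-60)*(-102) = (474659 + 2*sqrt(43)) - 84*(-60)*(-102) = (474659 + 2*sqrt(43)) + 5040*(-102) = (474659 + 2*sqrt(43)) - 514080 = -39421 + 2*sqrt(43)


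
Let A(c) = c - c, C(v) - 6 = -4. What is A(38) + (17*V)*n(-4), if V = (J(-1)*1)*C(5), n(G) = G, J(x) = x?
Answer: 136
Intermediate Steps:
C(v) = 2 (C(v) = 6 - 4 = 2)
A(c) = 0
V = -2 (V = -1*1*2 = -1*2 = -2)
A(38) + (17*V)*n(-4) = 0 + (17*(-2))*(-4) = 0 - 34*(-4) = 0 + 136 = 136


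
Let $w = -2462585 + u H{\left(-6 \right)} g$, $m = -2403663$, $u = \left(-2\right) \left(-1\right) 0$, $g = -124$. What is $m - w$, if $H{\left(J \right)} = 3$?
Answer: $58922$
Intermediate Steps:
$u = 0$ ($u = 2 \cdot 0 = 0$)
$w = -2462585$ ($w = -2462585 + 0 \cdot 3 \left(-124\right) = -2462585 + 0 \left(-124\right) = -2462585 + 0 = -2462585$)
$m - w = -2403663 - -2462585 = -2403663 + 2462585 = 58922$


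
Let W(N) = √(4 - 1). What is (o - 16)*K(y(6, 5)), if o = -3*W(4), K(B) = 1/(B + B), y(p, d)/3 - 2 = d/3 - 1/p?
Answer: -16/21 - √3/7 ≈ -1.0093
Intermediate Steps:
W(N) = √3
y(p, d) = 6 + d - 3/p (y(p, d) = 6 + 3*(d/3 - 1/p) = 6 + 3*(-1/p + d/3) = 6 + (d - 3/p) = 6 + d - 3/p)
K(B) = 1/(2*B)
o = -3*√3 ≈ -5.1962
(o - 16)*K(y(6, 5)) = (-3*√3 - 16)*(1/(2*(6 + 5 - 3/6))) = (-16 - 3*√3)*(1/(2*(6 + 5 - 3*⅙))) = (-16 - 3*√3)*(1/(2*(6 + 5 - ½))) = (-16 - 3*√3)*(1/(2*(21/2))) = (-16 - 3*√3)*((½)*(2/21)) = (-16 - 3*√3)*(1/21) = -16/21 - √3/7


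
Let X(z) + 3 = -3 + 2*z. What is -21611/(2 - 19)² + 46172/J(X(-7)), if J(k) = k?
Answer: -3443982/1445 ≈ -2383.4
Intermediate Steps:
X(z) = -6 + 2*z (X(z) = -3 + (-3 + 2*z) = -6 + 2*z)
-21611/(2 - 19)² + 46172/J(X(-7)) = -21611/(2 - 19)² + 46172/(-6 + 2*(-7)) = -21611/((-17)²) + 46172/(-6 - 14) = -21611/289 + 46172/(-20) = -21611*1/289 + 46172*(-1/20) = -21611/289 - 11543/5 = -3443982/1445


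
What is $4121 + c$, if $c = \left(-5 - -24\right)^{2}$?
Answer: $4482$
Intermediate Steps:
$c = 361$ ($c = \left(-5 + 24\right)^{2} = 19^{2} = 361$)
$4121 + c = 4121 + 361 = 4482$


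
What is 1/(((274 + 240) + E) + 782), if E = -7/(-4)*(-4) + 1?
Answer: 1/1290 ≈ 0.00077519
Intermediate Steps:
E = -6 (E = -7*(-1/4)*(-4) + 1 = (7/4)*(-4) + 1 = -7 + 1 = -6)
1/(((274 + 240) + E) + 782) = 1/(((274 + 240) - 6) + 782) = 1/((514 - 6) + 782) = 1/(508 + 782) = 1/1290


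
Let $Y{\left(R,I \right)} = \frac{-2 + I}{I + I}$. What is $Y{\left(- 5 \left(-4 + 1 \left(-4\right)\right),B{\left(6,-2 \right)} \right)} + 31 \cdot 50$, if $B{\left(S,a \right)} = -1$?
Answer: $\frac{3103}{2} \approx 1551.5$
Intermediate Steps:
$Y{\left(R,I \right)} = \frac{-2 + I}{2 I}$
$Y{\left(- 5 \left(-4 + 1 \left(-4\right)\right),B{\left(6,-2 \right)} \right)} + 31 \cdot 50 = \frac{-2 - 1}{2 \left(-1\right)} + 31 \cdot 50 = \frac{1}{2} \left(-1\right) \left(-3\right) + 1550 = \frac{3}{2} + 1550 = \frac{3103}{2}$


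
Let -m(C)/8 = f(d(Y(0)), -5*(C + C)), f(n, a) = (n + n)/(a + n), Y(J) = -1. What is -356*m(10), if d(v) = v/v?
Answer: -5696/99 ≈ -57.535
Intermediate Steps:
d(v) = 1
f(n, a) = 2*n/(a + n) (f(n, a) = (2*n)/(a + n) = 2*n/(a + n))
m(C) = -16/(1 - 10*C) (m(C) = -16/(-5*(C + C) + 1) = -16/(-10*C + 1) = -16/(1 - 10*C))
-356*m(10) = -5696/(-1 + 10*10) = -5696/(-1 + 100) = -5696/99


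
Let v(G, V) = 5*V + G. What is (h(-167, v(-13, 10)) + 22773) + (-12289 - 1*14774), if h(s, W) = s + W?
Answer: -4420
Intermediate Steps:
v(G, V) = G + 5*V
h(s, W) = W + s
(h(-167, v(-13, 10)) + 22773) + (-12289 - 1*14774) = (((-13 + 5*10) - 167) + 22773) + (-12289 - 1*14774) = (((-13 + 50) - 167) + 22773) + (-12289 - 14774) = ((37 - 167) + 22773) - 27063 = (-130 + 22773) - 27063 = 22643 - 27063 = -4420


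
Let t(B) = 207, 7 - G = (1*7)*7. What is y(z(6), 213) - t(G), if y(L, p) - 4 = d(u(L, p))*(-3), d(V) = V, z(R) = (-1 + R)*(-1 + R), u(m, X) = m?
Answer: -278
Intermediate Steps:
G = -42 (G = 7 - 1*7*7 = 7 - 7*7 = 7 - 1*49 = 7 - 49 = -42)
z(R) = (-1 + R)²
y(L, p) = 4 - 3*L (y(L, p) = 4 + L*(-3) = 4 - 3*L)
y(z(6), 213) - t(G) = (4 - 3*(-1 + 6)²) - 1*207 = (4 - 3*5²) - 207 = (4 - 3*25) - 207 = (4 - 75) - 207 = -71 - 207 = -278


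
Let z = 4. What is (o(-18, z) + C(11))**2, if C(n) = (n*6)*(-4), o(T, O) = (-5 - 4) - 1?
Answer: 75076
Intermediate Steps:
o(T, O) = -10 (o(T, O) = -9 - 1 = -10)
C(n) = -24*n (C(n) = (6*n)*(-4) = -24*n)
(o(-18, z) + C(11))**2 = (-10 - 24*11)**2 = (-10 - 264)**2 = (-274)**2 = 75076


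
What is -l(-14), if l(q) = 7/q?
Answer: 1/2 ≈ 0.50000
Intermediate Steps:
-l(-14) = -7/(-14) = -7*(-1)/14 = -1*(-1/2) = 1/2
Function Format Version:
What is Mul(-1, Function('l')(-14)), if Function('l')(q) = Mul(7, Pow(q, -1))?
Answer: Rational(1, 2) ≈ 0.50000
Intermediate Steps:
Mul(-1, Function('l')(-14)) = Mul(-1, Mul(7, Pow(-14, -1))) = Mul(-1, Mul(7, Rational(-1, 14))) = Mul(-1, Rational(-1, 2)) = Rational(1, 2)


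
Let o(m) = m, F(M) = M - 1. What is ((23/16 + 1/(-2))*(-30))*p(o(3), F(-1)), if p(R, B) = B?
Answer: 225/4 ≈ 56.250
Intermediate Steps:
F(M) = -1 + M
((23/16 + 1/(-2))*(-30))*p(o(3), F(-1)) = ((23/16 + 1/(-2))*(-30))*(-1 - 1) = ((23*(1/16) + 1*(-1/2))*(-30))*(-2) = ((23/16 - 1/2)*(-30))*(-2) = ((15/16)*(-30))*(-2) = -225/8*(-2) = 225/4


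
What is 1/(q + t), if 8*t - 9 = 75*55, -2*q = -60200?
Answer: 4/122467 ≈ 3.2662e-5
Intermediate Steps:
q = 30100 (q = -½*(-60200) = 30100)
t = 2067/4 (t = 9/8 + (75*55)/8 = 9/8 + (⅛)*4125 = 9/8 + 4125/8 = 2067/4 ≈ 516.75)
1/(q + t) = 1/(30100 + 2067/4) = 1/(122467/4) = 4/122467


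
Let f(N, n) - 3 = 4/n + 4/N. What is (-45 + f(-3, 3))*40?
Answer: -1680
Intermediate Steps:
f(N, n) = 3 + 4/N + 4/n (f(N, n) = 3 + (4/n + 4/N) = 3 + (4/N + 4/n) = 3 + 4/N + 4/n)
(-45 + f(-3, 3))*40 = (-45 + (3 + 4/(-3) + 4/3))*40 = (-45 + (3 + 4*(-⅓) + 4*(⅓)))*40 = (-45 + (3 - 4/3 + 4/3))*40 = (-45 + 3)*40 = -42*40 = -1680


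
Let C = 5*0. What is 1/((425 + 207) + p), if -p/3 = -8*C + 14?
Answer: 1/590 ≈ 0.0016949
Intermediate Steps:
C = 0
p = -42 (p = -3*(-8*0 + 14) = -3*(0 + 14) = -3*14 = -42)
1/((425 + 207) + p) = 1/((425 + 207) - 42) = 1/(632 - 42) = 1/590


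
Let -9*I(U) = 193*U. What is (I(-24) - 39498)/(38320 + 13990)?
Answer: -11695/15693 ≈ -0.74524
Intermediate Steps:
I(U) = -193*U/9
(I(-24) - 39498)/(38320 + 13990) = (-193/9*(-24) - 39498)/(38320 + 13990) = (1544/3 - 39498)/52310 = -116950/3*1/52310 = -11695/15693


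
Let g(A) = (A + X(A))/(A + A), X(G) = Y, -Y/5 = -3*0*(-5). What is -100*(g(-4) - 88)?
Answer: 8750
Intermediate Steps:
Y = 0 (Y = -5*(-3*0)*(-5) = -0*(-5) = -5*0 = 0)
X(G) = 0
g(A) = ½ (g(A) = (A + 0)/(A + A) = A/((2*A)) = A*(1/(2*A)) = ½)
-100*(g(-4) - 88) = -100*(½ - 88) = -100*(-175/2) = 8750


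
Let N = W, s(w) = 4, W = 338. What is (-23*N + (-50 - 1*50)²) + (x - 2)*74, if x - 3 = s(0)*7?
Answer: 4372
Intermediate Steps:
x = 31 (x = 3 + 4*7 = 3 + 28 = 31)
N = 338
(-23*N + (-50 - 1*50)²) + (x - 2)*74 = (-23*338 + (-50 - 1*50)²) + (31 - 2)*74 = (-7774 + (-50 - 50)²) + 29*74 = (-7774 + (-100)²) + 2146 = (-7774 + 10000) + 2146 = 2226 + 2146 = 4372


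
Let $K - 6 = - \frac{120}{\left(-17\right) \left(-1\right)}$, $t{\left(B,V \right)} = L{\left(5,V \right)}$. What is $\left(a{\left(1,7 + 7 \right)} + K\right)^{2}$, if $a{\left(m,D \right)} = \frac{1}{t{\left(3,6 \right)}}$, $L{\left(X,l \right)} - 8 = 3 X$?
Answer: $\frac{157609}{152881} \approx 1.0309$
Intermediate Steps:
$L{\left(X,l \right)} = 8 + 3 X$
$t{\left(B,V \right)} = 23$ ($t{\left(B,V \right)} = 8 + 3 \cdot 5 = 8 + 15 = 23$)
$a{\left(m,D \right)} = \frac{1}{23}$
$K = - \frac{18}{17}$ ($K = 6 - \frac{120}{\left(-17\right) \left(-1\right)} = 6 - \frac{120}{17} = - \frac{18}{17} \approx -1.0588$)
$\left(a{\left(1,7 + 7 \right)} + K\right)^{2} = \left(\frac{1}{23} - \frac{18}{17}\right)^{2} = \left(- \frac{397}{391}\right)^{2} = \frac{157609}{152881}$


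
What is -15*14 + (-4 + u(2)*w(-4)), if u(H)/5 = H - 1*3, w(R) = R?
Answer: -194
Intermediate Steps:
u(H) = -15 + 5*H (u(H) = 5*(H - 1*3) = 5*(H - 3) = 5*(-3 + H) = -15 + 5*H)
-15*14 + (-4 + u(2)*w(-4)) = -15*14 + (-4 + (-15 + 5*2)*(-4)) = -210 + (-4 + (-15 + 10)*(-4)) = -210 + (-4 - 5*(-4)) = -210 + (-4 + 20) = -210 + 16 = -194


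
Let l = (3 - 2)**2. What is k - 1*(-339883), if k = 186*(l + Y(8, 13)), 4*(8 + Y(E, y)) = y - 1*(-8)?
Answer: 679115/2 ≈ 3.3956e+5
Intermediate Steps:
Y(E, y) = -6 + y/4 (Y(E, y) = -8 + (y - 1*(-8))/4 = -8 + (y + 8)/4 = -8 + (8 + y)/4 = -8 + (2 + y/4) = -6 + y/4)
l = 1 (l = 1**2 = 1)
k = -651/2 (k = 186*(1 + (-6 + (1/4)*13)) = 186*(1 + (-6 + 13/4)) = 186*(1 - 11/4) = 186*(-7/4) = -651/2 ≈ -325.50)
k - 1*(-339883) = -651/2 - 1*(-339883) = -651/2 + 339883 = 679115/2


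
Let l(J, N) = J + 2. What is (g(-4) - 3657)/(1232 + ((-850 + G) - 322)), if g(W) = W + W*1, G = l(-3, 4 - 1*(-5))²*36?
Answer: -3665/96 ≈ -38.177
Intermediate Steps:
l(J, N) = 2 + J
G = 36 (G = (2 - 3)²*36 = (-1)²*36 = 1*36 = 36)
g(W) = 2*W (g(W) = W + W = 2*W)
(g(-4) - 3657)/(1232 + ((-850 + G) - 322)) = (2*(-4) - 3657)/(1232 + ((-850 + 36) - 322)) = (-8 - 3657)/(1232 + (-814 - 322)) = -3665/(1232 - 1136) = -3665/96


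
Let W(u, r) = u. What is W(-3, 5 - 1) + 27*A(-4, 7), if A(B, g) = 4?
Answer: 105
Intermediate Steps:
W(-3, 5 - 1) + 27*A(-4, 7) = -3 + 27*4 = -3 + 108 = 105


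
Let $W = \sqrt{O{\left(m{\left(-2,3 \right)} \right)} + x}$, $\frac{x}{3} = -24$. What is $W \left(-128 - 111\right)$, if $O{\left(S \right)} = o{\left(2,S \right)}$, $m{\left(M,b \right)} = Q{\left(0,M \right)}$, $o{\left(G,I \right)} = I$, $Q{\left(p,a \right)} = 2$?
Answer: $- 239 i \sqrt{70} \approx - 1999.6 i$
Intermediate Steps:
$m{\left(M,b \right)} = 2$
$x = -72$ ($x = 3 \left(-24\right) = -72$)
$O{\left(S \right)} = S$
$W = i \sqrt{70}$ ($W = \sqrt{2 - 72} = \sqrt{-70} = i \sqrt{70} \approx 8.3666 i$)
$W \left(-128 - 111\right) = i \sqrt{70} \left(-128 - 111\right) = i \sqrt{70} \left(-239\right) = - 239 i \sqrt{70}$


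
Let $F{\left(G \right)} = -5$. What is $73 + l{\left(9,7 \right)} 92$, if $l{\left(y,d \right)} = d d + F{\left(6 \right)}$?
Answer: $4121$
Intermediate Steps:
$l{\left(y,d \right)} = -5 + d^{2}$ ($l{\left(y,d \right)} = d d - 5 = d^{2} - 5 = -5 + d^{2}$)
$73 + l{\left(9,7 \right)} 92 = 73 + \left(-5 + 7^{2}\right) 92 = 73 + \left(-5 + 49\right) 92 = 73 + 44 \cdot 92 = 73 + 4048 = 4121$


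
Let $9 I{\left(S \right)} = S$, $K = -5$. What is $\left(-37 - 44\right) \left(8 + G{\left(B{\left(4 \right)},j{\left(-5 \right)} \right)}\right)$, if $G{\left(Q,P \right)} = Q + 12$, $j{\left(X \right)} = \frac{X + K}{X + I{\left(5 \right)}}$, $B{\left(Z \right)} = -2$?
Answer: $-1458$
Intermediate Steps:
$I{\left(S \right)} = \frac{S}{9}$
$j{\left(X \right)} = \frac{-5 + X}{\frac{5}{9} + X}$ ($j{\left(X \right)} = \frac{X - 5}{X + \frac{1}{9} \cdot 5} = \frac{-5 + X}{X + \frac{5}{9}} = \frac{-5 + X}{\frac{5}{9} + X}$)
$G{\left(Q,P \right)} = 12 + Q$
$\left(-37 - 44\right) \left(8 + G{\left(B{\left(4 \right)},j{\left(-5 \right)} \right)}\right) = \left(-37 - 44\right) \left(8 + \left(12 - 2\right)\right) = \left(-37 - 44\right) \left(8 + 10\right) = \left(-81\right) 18 = -1458$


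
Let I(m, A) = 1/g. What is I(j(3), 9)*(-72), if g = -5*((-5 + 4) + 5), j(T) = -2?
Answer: 18/5 ≈ 3.6000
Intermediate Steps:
g = -20 (g = -5*(-1 + 5) = -5*4 = -20)
I(m, A) = -1/20 (I(m, A) = 1/(-20) = -1/20)
I(j(3), 9)*(-72) = -1/20*(-72) = 18/5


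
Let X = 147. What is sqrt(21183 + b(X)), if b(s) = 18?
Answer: sqrt(21201) ≈ 145.61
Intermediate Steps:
sqrt(21183 + b(X)) = sqrt(21183 + 18) = sqrt(21201)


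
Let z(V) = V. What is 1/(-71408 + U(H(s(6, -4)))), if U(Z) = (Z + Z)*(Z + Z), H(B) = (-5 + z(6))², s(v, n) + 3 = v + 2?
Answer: -1/71404 ≈ -1.4005e-5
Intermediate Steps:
s(v, n) = -1 + v (s(v, n) = -3 + (v + 2) = -3 + (2 + v) = -1 + v)
H(B) = 1 (H(B) = (-5 + 6)² = 1² = 1)
U(Z) = 4*Z² (U(Z) = (2*Z)*(2*Z) = 4*Z²)
1/(-71408 + U(H(s(6, -4)))) = 1/(-71408 + 4*1²) = 1/(-71408 + 4*1) = 1/(-71408 + 4) = 1/(-71404) = -1/71404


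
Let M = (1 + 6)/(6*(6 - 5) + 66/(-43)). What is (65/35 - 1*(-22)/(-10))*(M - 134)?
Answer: 25427/560 ≈ 45.405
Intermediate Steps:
M = 301/192 (M = 7/(6*1 + 66*(-1/43)) = 7/(6 - 66/43) = 7/(192/43) = 7*(43/192) = 301/192 ≈ 1.5677)
(65/35 - 1*(-22)/(-10))*(M - 134) = (65/35 - 1*(-22)/(-10))*(301/192 - 134) = (65*(1/35) + 22*(-⅒))*(-25427/192) = (13/7 - 11/5)*(-25427/192) = -12/35*(-25427/192) = 25427/560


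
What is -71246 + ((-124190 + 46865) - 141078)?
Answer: -289649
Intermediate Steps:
-71246 + ((-124190 + 46865) - 141078) = -71246 + (-77325 - 141078) = -71246 - 218403 = -289649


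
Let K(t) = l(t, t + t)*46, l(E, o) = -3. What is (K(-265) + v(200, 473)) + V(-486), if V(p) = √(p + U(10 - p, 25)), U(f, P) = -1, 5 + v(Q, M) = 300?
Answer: 157 + I*√487 ≈ 157.0 + 22.068*I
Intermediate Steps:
v(Q, M) = 295 (v(Q, M) = -5 + 300 = 295)
V(p) = √(-1 + p) (V(p) = √(p - 1) = √(-1 + p))
K(t) = -138 (K(t) = -3*46 = -138)
(K(-265) + v(200, 473)) + V(-486) = (-138 + 295) + √(-1 - 486) = 157 + √(-487) = 157 + I*√487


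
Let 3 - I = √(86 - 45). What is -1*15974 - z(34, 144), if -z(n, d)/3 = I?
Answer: -15965 - 3*√41 ≈ -15984.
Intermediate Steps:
I = 3 - √41 (I = 3 - √(86 - 45) = 3 - √41 ≈ -3.4031)
z(n, d) = -9 + 3*√41 (z(n, d) = -3*(3 - √41) = -9 + 3*√41)
-1*15974 - z(34, 144) = -1*15974 - (-9 + 3*√41) = -15974 + (9 - 3*√41) = -15965 - 3*√41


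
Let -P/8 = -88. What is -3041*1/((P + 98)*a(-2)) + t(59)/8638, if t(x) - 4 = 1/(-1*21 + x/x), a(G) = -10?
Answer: 26299837/69276760 ≈ 0.37963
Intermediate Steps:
P = 704 (P = -8*(-88) = 704)
t(x) = 79/20 (t(x) = 4 + 1/(-1*21 + x/x) = 4 + 1/(-21 + 1) = 4 + 1/(-20) = 4 - 1/20 = 79/20)
-3041*1/((P + 98)*a(-2)) + t(59)/8638 = -3041*(-1/(10*(704 + 98))) + (79/20)/8638 = -3041/((-10*802)) + (79/20)*(1/8638) = -3041/(-8020) + 79/172760 = -3041*(-1/8020) + 79/172760 = 3041/8020 + 79/172760 = 26299837/69276760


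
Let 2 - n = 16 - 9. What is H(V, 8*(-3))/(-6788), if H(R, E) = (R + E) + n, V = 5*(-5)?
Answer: 27/3394 ≈ 0.0079552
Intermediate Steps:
V = -25
n = -5 (n = 2 - (16 - 9) = 2 - 1*7 = 2 - 7 = -5)
H(R, E) = -5 + E + R (H(R, E) = (R + E) - 5 = (E + R) - 5 = -5 + E + R)
H(V, 8*(-3))/(-6788) = (-5 + 8*(-3) - 25)/(-6788) = (-5 - 24 - 25)*(-1/6788) = -54*(-1/6788) = 27/3394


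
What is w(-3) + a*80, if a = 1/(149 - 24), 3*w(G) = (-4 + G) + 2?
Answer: -77/75 ≈ -1.0267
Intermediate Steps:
w(G) = -⅔ + G/3 (w(G) = ((-4 + G) + 2)/3 = (-2 + G)/3 = -⅔ + G/3)
a = 1/125 ≈ 0.0080000
w(-3) + a*80 = (-⅔ + (⅓)*(-3)) + (1/125)*80 = (-⅔ - 1) + 16/25 = -5/3 + 16/25 = -77/75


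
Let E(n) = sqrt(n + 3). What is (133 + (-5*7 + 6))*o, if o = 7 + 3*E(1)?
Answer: 1352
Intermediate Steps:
E(n) = sqrt(3 + n)
o = 13 (o = 7 + 3*sqrt(3 + 1) = 7 + 3*sqrt(4) = 7 + 3*2 = 7 + 6 = 13)
(133 + (-5*7 + 6))*o = (133 + (-5*7 + 6))*13 = (133 + (-35 + 6))*13 = (133 - 29)*13 = 104*13 = 1352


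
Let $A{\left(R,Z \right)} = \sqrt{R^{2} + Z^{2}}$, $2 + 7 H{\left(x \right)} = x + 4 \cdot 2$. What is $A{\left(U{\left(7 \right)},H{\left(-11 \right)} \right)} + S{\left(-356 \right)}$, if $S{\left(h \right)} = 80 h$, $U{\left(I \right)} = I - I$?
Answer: $- \frac{199355}{7} \approx -28479.0$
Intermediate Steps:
$H{\left(x \right)} = \frac{6}{7} + \frac{x}{7}$ ($H{\left(x \right)} = - \frac{2}{7} + \frac{x + 4 \cdot 2}{7} = - \frac{2}{7} + \frac{x + 8}{7} = - \frac{2}{7} + \frac{8 + x}{7} = - \frac{2}{7} + \left(\frac{8}{7} + \frac{x}{7}\right) = \frac{6}{7} + \frac{x}{7}$)
$U{\left(I \right)} = 0$
$A{\left(U{\left(7 \right)},H{\left(-11 \right)} \right)} + S{\left(-356 \right)} = \sqrt{0^{2} + \left(\frac{6}{7} + \frac{1}{7} \left(-11\right)\right)^{2}} + 80 \left(-356\right) = \sqrt{0 + \left(\frac{6}{7} - \frac{11}{7}\right)^{2}} - 28480 = \sqrt{0 + \left(- \frac{5}{7}\right)^{2}} - 28480 = \sqrt{0 + \frac{25}{49}} - 28480 = \sqrt{\frac{25}{49}} - 28480 = \frac{5}{7} - 28480 = - \frac{199355}{7}$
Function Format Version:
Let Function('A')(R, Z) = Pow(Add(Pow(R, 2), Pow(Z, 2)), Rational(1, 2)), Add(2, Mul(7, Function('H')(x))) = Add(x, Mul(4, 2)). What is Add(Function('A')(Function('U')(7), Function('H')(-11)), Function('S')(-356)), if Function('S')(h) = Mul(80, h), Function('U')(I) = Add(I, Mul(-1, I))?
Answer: Rational(-199355, 7) ≈ -28479.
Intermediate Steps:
Function('H')(x) = Add(Rational(6, 7), Mul(Rational(1, 7), x)) (Function('H')(x) = Add(Rational(-2, 7), Mul(Rational(1, 7), Add(x, Mul(4, 2)))) = Add(Rational(-2, 7), Mul(Rational(1, 7), Add(x, 8))) = Add(Rational(-2, 7), Mul(Rational(1, 7), Add(8, x))) = Add(Rational(-2, 7), Add(Rational(8, 7), Mul(Rational(1, 7), x))) = Add(Rational(6, 7), Mul(Rational(1, 7), x)))
Function('U')(I) = 0
Add(Function('A')(Function('U')(7), Function('H')(-11)), Function('S')(-356)) = Add(Pow(Add(Pow(0, 2), Pow(Add(Rational(6, 7), Mul(Rational(1, 7), -11)), 2)), Rational(1, 2)), Mul(80, -356)) = Add(Pow(Add(0, Pow(Add(Rational(6, 7), Rational(-11, 7)), 2)), Rational(1, 2)), -28480) = Add(Pow(Add(0, Pow(Rational(-5, 7), 2)), Rational(1, 2)), -28480) = Add(Pow(Add(0, Rational(25, 49)), Rational(1, 2)), -28480) = Add(Pow(Rational(25, 49), Rational(1, 2)), -28480) = Add(Rational(5, 7), -28480) = Rational(-199355, 7)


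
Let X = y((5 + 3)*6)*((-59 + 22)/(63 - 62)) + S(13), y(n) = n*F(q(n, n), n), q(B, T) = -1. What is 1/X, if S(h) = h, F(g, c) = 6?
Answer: -1/10643 ≈ -9.3958e-5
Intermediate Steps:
y(n) = 6*n (y(n) = n*6 = 6*n)
X = -10643 (X = (6*((5 + 3)*6))*((-59 + 22)/(63 - 62)) + 13 = (6*(8*6))*(-37/1) + 13 = (6*48)*(-37*1) + 13 = 288*(-37) + 13 = -10656 + 13 = -10643)
1/X = 1/(-10643) = -1/10643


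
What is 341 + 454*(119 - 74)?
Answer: 20771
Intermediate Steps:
341 + 454*(119 - 74) = 341 + 454*45 = 341 + 20430 = 20771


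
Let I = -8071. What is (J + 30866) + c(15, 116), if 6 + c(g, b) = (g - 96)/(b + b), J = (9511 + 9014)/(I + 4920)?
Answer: 22555094489/731032 ≈ 30854.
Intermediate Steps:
J = -18525/3151 (J = (9511 + 9014)/(-8071 + 4920) = 18525/(-3151) = 18525*(-1/3151) = -18525/3151 ≈ -5.8791)
c(g, b) = -6 + (-96 + g)/(2*b) (c(g, b) = -6 + (g - 96)/(b + b) = -6 + (-96 + g)/((2*b)) = -6 + (-96 + g)*(1/(2*b)) = -6 + (-96 + g)/(2*b))
(J + 30866) + c(15, 116) = (-18525/3151 + 30866) + (½)*(-96 + 15 - 12*116)/116 = 97240241/3151 + (½)*(1/116)*(-96 + 15 - 1392) = 97240241/3151 + (½)*(1/116)*(-1473) = 97240241/3151 - 1473/232 = 22555094489/731032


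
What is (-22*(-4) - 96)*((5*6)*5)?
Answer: -1200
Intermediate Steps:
(-22*(-4) - 96)*((5*6)*5) = (88 - 96)*(30*5) = -8*150 = -1200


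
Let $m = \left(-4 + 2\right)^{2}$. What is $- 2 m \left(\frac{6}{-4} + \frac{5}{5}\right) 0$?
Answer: $0$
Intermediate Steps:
$m = 4$ ($m = \left(-2\right)^{2} = 4$)
$- 2 m \left(\frac{6}{-4} + \frac{5}{5}\right) 0 = \left(-2\right) 4 \left(\frac{6}{-4} + \frac{5}{5}\right) 0 = - 8 \left(6 \left(- \frac{1}{4}\right) + 5 \cdot \frac{1}{5}\right) 0 = - 8 \left(- \frac{3}{2} + 1\right) 0 = \left(-8\right) \left(- \frac{1}{2}\right) 0 = 4 \cdot 0 = 0$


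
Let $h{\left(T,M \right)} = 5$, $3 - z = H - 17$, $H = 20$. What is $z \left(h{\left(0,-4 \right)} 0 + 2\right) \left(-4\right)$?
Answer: $0$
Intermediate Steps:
$z = 0$ ($z = 3 - \left(20 - 17\right) = 3 - 3 = 0$)
$z \left(h{\left(0,-4 \right)} 0 + 2\right) \left(-4\right) = 0 \left(5 \cdot 0 + 2\right) \left(-4\right) = 0 \left(0 + 2\right) \left(-4\right) = 0 \cdot 2 \left(-4\right) = 0 \left(-8\right) = 0$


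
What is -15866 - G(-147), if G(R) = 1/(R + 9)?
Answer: -2189507/138 ≈ -15866.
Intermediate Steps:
G(R) = 1/(9 + R)
-15866 - G(-147) = -15866 - 1/(9 - 147) = -15866 - 1/(-138) = -15866 - 1*(-1/138) = -15866 + 1/138 = -2189507/138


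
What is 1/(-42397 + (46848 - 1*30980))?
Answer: -1/26529 ≈ -3.7695e-5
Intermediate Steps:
1/(-42397 + (46848 - 1*30980)) = 1/(-42397 + (46848 - 30980)) = 1/(-42397 + 15868) = 1/(-26529) = -1/26529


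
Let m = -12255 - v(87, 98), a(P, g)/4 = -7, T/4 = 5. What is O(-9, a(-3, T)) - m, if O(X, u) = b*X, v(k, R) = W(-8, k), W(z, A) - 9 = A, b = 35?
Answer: 12036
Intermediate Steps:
W(z, A) = 9 + A
T = 20 (T = 4*5 = 20)
v(k, R) = 9 + k
a(P, g) = -28 (a(P, g) = 4*(-7) = -28)
O(X, u) = 35*X
m = -12351 (m = -12255 - (9 + 87) = -12255 - 1*96 = -12255 - 96 = -12351)
O(-9, a(-3, T)) - m = 35*(-9) - 1*(-12351) = -315 + 12351 = 12036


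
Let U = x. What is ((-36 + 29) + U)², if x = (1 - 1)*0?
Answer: 49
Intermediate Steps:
x = 0 (x = 0*0 = 0)
U = 0
((-36 + 29) + U)² = ((-36 + 29) + 0)² = (-7 + 0)² = (-7)² = 49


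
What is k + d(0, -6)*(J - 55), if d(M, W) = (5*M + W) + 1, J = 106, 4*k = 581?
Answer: -439/4 ≈ -109.75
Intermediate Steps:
k = 581/4 (k = (1/4)*581 = 581/4 ≈ 145.25)
d(M, W) = 1 + W + 5*M (d(M, W) = (W + 5*M) + 1 = 1 + W + 5*M)
k + d(0, -6)*(J - 55) = 581/4 + (1 - 6 + 5*0)*(106 - 55) = 581/4 + (1 - 6 + 0)*51 = 581/4 - 5*51 = 581/4 - 255 = -439/4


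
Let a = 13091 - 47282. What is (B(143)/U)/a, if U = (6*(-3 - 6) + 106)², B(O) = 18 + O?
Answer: -161/92452464 ≈ -1.7414e-6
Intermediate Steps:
a = -34191
U = 2704 (U = (6*(-9) + 106)² = (-54 + 106)² = 52² = 2704)
(B(143)/U)/a = ((18 + 143)/2704)/(-34191) = (161*(1/2704))*(-1/34191) = (161/2704)*(-1/34191) = -161/92452464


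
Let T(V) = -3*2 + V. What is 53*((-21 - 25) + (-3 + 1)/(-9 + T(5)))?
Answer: -12137/5 ≈ -2427.4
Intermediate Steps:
T(V) = -6 + V
53*((-21 - 25) + (-3 + 1)/(-9 + T(5))) = 53*((-21 - 25) + (-3 + 1)/(-9 + (-6 + 5))) = 53*(-46 - 2/(-9 - 1)) = 53*(-46 - 2/(-10)) = 53*(-46 - 2*(-⅒)) = 53*(-46 + ⅕) = 53*(-229/5) = -12137/5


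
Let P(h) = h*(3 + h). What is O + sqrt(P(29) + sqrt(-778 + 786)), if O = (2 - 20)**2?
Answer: 324 + sqrt(928 + 2*sqrt(2)) ≈ 354.51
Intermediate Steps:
O = 324 (O = (-18)**2 = 324)
O + sqrt(P(29) + sqrt(-778 + 786)) = 324 + sqrt(29*(3 + 29) + sqrt(-778 + 786)) = 324 + sqrt(29*32 + sqrt(8)) = 324 + sqrt(928 + 2*sqrt(2))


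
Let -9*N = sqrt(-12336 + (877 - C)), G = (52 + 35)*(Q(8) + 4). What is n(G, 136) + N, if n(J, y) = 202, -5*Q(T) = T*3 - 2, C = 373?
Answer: 202 - 2*I*sqrt(2958)/9 ≈ 202.0 - 12.086*I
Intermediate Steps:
Q(T) = 2/5 - 3*T/5 (Q(T) = -(T*3 - 2)/5 = -(3*T - 2)/5 = -(-2 + 3*T)/5 = 2/5 - 3*T/5)
G = -174/5 (G = (52 + 35)*((2/5 - 3/5*8) + 4) = 87*((2/5 - 24/5) + 4) = 87*(-22/5 + 4) = 87*(-2/5) = -174/5 ≈ -34.800)
N = -2*I*sqrt(2958)/9 (N = -sqrt(-12336 + (877 - 1*373))/9 = -sqrt(-12336 + (877 - 373))/9 = -sqrt(-12336 + 504)/9 = -2*I*sqrt(2958)/9 ≈ -12.086*I)
n(G, 136) + N = 202 - 2*I*sqrt(2958)/9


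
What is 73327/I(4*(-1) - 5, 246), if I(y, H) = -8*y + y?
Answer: 73327/63 ≈ 1163.9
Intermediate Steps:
I(y, H) = -7*y
73327/I(4*(-1) - 5, 246) = 73327/((-7*(4*(-1) - 5))) = 73327/((-7*(-4 - 5))) = 73327/((-7*(-9))) = 73327/63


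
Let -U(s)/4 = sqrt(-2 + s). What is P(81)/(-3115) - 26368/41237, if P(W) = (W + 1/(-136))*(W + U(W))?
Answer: -1370365985/499132648 + 2203*sqrt(79)/21182 ≈ -1.8211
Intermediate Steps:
U(s) = -4*sqrt(-2 + s)
P(W) = (-1/136 + W)*(W - 4*sqrt(-2 + W)) (P(W) = (W + 1/(-136))*(W - 4*sqrt(-2 + W)) = (W - 1/136)*(W - 4*sqrt(-2 + W)) = (-1/136 + W)*(W - 4*sqrt(-2 + W)))
P(81)/(-3115) - 26368/41237 = (81**2 - 1/136*81 + sqrt(-2 + 81)/34 - 4*81*sqrt(-2 + 81))/(-3115) - 26368/41237 = (6561 - 81/136 + sqrt(79)/34 - 4*81*sqrt(79))*(-1/3115) - 26368*1/41237 = (6561 - 81/136 + sqrt(79)/34 - 324*sqrt(79))*(-1/3115) - 26368/41237 = (892215/136 - 11015*sqrt(79)/34)*(-1/3115) - 26368/41237 = (-178443/84728 + 2203*sqrt(79)/21182) - 26368/41237 = -1370365985/499132648 + 2203*sqrt(79)/21182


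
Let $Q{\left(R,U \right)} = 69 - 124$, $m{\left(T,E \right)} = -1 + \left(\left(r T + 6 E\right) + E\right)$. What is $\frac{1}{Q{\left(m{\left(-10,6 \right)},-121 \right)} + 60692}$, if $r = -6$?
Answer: $\frac{1}{60637} \approx 1.6492 \cdot 10^{-5}$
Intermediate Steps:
$m{\left(T,E \right)} = -1 - 6 T + 7 E$ ($m{\left(T,E \right)} = -1 + \left(\left(- 6 T + 6 E\right) + E\right) = -1 + \left(- 6 T + 7 E\right) = -1 - 6 T + 7 E$)
$Q{\left(R,U \right)} = -55$ ($Q{\left(R,U \right)} = 69 - 124 = -55$)
$\frac{1}{Q{\left(m{\left(-10,6 \right)},-121 \right)} + 60692} = \frac{1}{-55 + 60692} = \frac{1}{60637}$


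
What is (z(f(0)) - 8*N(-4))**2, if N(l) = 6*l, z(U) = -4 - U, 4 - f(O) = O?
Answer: 33856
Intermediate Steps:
f(O) = 4 - O
(z(f(0)) - 8*N(-4))**2 = ((-4 - (4 - 1*0)) - 48*(-4))**2 = ((-4 - (4 + 0)) - 8*(-24))**2 = ((-4 - 1*4) + 192)**2 = ((-4 - 4) + 192)**2 = (-8 + 192)**2 = 184**2 = 33856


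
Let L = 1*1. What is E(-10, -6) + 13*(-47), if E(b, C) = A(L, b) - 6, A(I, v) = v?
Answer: -627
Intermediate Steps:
L = 1
E(b, C) = -6 + b (E(b, C) = b - 6 = -6 + b)
E(-10, -6) + 13*(-47) = (-6 - 10) + 13*(-47) = -16 - 611 = -627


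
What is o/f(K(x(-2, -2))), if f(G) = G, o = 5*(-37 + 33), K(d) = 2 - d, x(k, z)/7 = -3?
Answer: -20/23 ≈ -0.86957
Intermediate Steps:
x(k, z) = -21 (x(k, z) = 7*(-3) = -21)
o = -20 (o = 5*(-4) = -20)
o/f(K(x(-2, -2))) = -20/(2 - 1*(-21)) = -20/(2 + 21) = -20/23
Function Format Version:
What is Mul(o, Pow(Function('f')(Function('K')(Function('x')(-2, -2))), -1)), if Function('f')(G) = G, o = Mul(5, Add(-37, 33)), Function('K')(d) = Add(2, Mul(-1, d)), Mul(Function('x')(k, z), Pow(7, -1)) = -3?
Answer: Rational(-20, 23) ≈ -0.86957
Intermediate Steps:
Function('x')(k, z) = -21 (Function('x')(k, z) = Mul(7, -3) = -21)
o = -20 (o = Mul(5, -4) = -20)
Mul(o, Pow(Function('f')(Function('K')(Function('x')(-2, -2))), -1)) = Mul(-20, Pow(Add(2, Mul(-1, -21)), -1)) = Mul(-20, Pow(Add(2, 21), -1)) = Mul(-20, Pow(23, -1)) = Mul(-20, Rational(1, 23)) = Rational(-20, 23)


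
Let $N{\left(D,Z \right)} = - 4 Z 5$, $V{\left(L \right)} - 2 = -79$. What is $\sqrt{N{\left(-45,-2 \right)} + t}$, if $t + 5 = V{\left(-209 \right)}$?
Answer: $i \sqrt{42} \approx 6.4807 i$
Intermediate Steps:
$V{\left(L \right)} = -77$ ($V{\left(L \right)} = 2 - 79 = -77$)
$t = -82$ ($t = -5 - 77 = -82$)
$N{\left(D,Z \right)} = - 20 Z$
$\sqrt{N{\left(-45,-2 \right)} + t} = \sqrt{\left(-20\right) \left(-2\right) - 82} = \sqrt{40 - 82} = \sqrt{-42} = i \sqrt{42}$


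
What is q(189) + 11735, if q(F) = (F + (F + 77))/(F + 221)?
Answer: 962361/82 ≈ 11736.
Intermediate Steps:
q(F) = (77 + 2*F)/(221 + F) (q(F) = (F + (77 + F))/(221 + F) = (77 + 2*F)/(221 + F))
q(189) + 11735 = (77 + 2*189)/(221 + 189) + 11735 = (77 + 378)/410 + 11735 = (1/410)*455 + 11735 = 91/82 + 11735 = 962361/82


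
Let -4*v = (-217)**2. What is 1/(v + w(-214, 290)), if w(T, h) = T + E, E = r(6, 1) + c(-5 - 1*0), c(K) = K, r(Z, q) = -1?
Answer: -4/47969 ≈ -8.3387e-5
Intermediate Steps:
E = -6 (E = -1 + (-5 - 1*0) = -1 + (-5 + 0) = -1 - 5 = -6)
w(T, h) = -6 + T (w(T, h) = T - 6 = -6 + T)
v = -47089/4 (v = -1/4*(-217)**2 = -1/4*47089 = -47089/4 ≈ -11772.)
1/(v + w(-214, 290)) = 1/(-47089/4 + (-6 - 214)) = 1/(-47089/4 - 220) = 1/(-47969/4) = -4/47969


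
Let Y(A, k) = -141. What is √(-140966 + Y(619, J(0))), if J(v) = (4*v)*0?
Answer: I*√141107 ≈ 375.64*I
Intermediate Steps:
J(v) = 0
√(-140966 + Y(619, J(0))) = √(-140966 - 141) = √(-141107) = I*√141107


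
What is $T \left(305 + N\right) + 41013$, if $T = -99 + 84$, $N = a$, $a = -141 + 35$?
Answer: $38028$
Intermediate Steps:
$a = -106$
$N = -106$
$T = -15$
$T \left(305 + N\right) + 41013 = - 15 \left(305 - 106\right) + 41013 = \left(-15\right) 199 + 41013 = -2985 + 41013 = 38028$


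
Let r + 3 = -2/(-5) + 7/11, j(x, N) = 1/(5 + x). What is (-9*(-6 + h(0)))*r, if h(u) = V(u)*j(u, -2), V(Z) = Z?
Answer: -5832/55 ≈ -106.04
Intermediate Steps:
r = -108/55 (r = -3 + (-2/(-5) + 7/11) = -3 + (-2*(-1/5) + 7*(1/11)) = -3 + (2/5 + 7/11) = -3 + 57/55 = -108/55 ≈ -1.9636)
h(u) = u/(5 + u)
(-9*(-6 + h(0)))*r = -9*(-6 + 0/(5 + 0))*(-108/55) = -9*(-6 + 0/5)*(-108/55) = -9*(-6 + 0*(1/5))*(-108/55) = -9*(-6 + 0)*(-108/55) = -9*(-6)*(-108/55) = 54*(-108/55) = -5832/55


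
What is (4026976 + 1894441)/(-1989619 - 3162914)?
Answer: -5921417/5152533 ≈ -1.1492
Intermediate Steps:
(4026976 + 1894441)/(-1989619 - 3162914) = 5921417/(-5152533) = 5921417*(-1/5152533) = -5921417/5152533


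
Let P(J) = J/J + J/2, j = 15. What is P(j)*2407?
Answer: 40919/2 ≈ 20460.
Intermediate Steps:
P(J) = 1 + J/2 (P(J) = 1 + J*(1/2) = 1 + J/2)
P(j)*2407 = (1 + (1/2)*15)*2407 = (1 + 15/2)*2407 = (17/2)*2407 = 40919/2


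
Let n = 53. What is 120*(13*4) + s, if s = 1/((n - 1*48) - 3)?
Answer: 12481/2 ≈ 6240.5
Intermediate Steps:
s = 1/2 (s = 1/((53 - 1*48) - 3) = 1/((53 - 48) - 3) = 1/(5 - 3) = 1/2 ≈ 0.50000)
120*(13*4) + s = 120*(13*4) + 1/2 = 120*52 + 1/2 = 6240 + 1/2 = 12481/2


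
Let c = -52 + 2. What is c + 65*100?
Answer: 6450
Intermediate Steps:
c = -50
c + 65*100 = -50 + 65*100 = -50 + 6500 = 6450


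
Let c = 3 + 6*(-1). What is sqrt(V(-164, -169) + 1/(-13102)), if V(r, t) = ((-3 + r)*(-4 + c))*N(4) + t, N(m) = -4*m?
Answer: I*sqrt(3239784563794)/13102 ≈ 137.38*I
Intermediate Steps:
c = -3 (c = 3 - 6 = -3)
V(r, t) = -336 + t + 112*r (V(r, t) = ((-3 + r)*(-4 - 3))*(-4*4) + t = ((-3 + r)*(-7))*(-16) + t = (21 - 7*r)*(-16) + t = (-336 + 112*r) + t = -336 + t + 112*r)
sqrt(V(-164, -169) + 1/(-13102)) = sqrt((-336 - 169 + 112*(-164)) + 1/(-13102)) = sqrt((-336 - 169 - 18368) - 1/13102) = sqrt(-18873 - 1/13102) = sqrt(-247274047/13102) = I*sqrt(3239784563794)/13102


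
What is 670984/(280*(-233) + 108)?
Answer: -167746/16283 ≈ -10.302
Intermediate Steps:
670984/(280*(-233) + 108) = 670984/(-65240 + 108) = 670984/(-65132) = 670984*(-1/65132) = -167746/16283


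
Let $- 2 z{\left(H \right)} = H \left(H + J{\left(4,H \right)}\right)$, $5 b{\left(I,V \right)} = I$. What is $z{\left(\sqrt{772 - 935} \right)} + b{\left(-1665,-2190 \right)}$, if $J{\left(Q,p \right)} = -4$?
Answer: $- \frac{503}{2} + 2 i \sqrt{163} \approx -251.5 + 25.534 i$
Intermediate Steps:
$b{\left(I,V \right)} = \frac{I}{5}$
$z{\left(H \right)} = - \frac{H \left(-4 + H\right)}{2}$ ($z{\left(H \right)} = - \frac{H \left(H - 4\right)}{2} = - \frac{H \left(-4 + H\right)}{2}$)
$z{\left(\sqrt{772 - 935} \right)} + b{\left(-1665,-2190 \right)} = \frac{\sqrt{772 - 935} \left(4 - \sqrt{772 - 935}\right)}{2} + \frac{1}{5} \left(-1665\right) = \frac{\sqrt{-163} \left(4 - \sqrt{-163}\right)}{2} - 333 = \frac{i \sqrt{163} \left(4 - i \sqrt{163}\right)}{2} - 333 = -333 + \frac{i \sqrt{163} \left(4 - i \sqrt{163}\right)}{2}$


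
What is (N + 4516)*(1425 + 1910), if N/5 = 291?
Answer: 19913285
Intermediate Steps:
N = 1455 (N = 5*291 = 1455)
(N + 4516)*(1425 + 1910) = (1455 + 4516)*(1425 + 1910) = 5971*3335 = 19913285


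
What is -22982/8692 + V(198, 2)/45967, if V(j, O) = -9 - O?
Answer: -528254603/199772582 ≈ -2.6443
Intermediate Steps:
-22982/8692 + V(198, 2)/45967 = -22982/8692 + (-9 - 1*2)/45967 = -22982*1/8692 + (-9 - 2)*(1/45967) = -11491/4346 - 11*1/45967 = -11491/4346 - 11/45967 = -528254603/199772582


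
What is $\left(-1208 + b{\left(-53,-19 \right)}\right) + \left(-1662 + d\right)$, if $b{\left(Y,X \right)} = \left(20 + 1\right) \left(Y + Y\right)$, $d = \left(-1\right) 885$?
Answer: $-5981$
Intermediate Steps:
$d = -885$
$b{\left(Y,X \right)} = 42 Y$ ($b{\left(Y,X \right)} = 21 \cdot 2 Y = 42 Y$)
$\left(-1208 + b{\left(-53,-19 \right)}\right) + \left(-1662 + d\right) = \left(-1208 + 42 \left(-53\right)\right) - 2547 = \left(-1208 - 2226\right) - 2547 = -3434 - 2547 = -5981$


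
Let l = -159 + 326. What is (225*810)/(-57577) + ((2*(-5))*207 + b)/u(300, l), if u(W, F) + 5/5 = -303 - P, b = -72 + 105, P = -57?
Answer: 5559123/1093963 ≈ 5.0816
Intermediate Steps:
l = 167
b = 33
u(W, F) = -247 (u(W, F) = -1 + (-303 - 1*(-57)) = -1 + (-303 + 57) = -1 - 246 = -247)
(225*810)/(-57577) + ((2*(-5))*207 + b)/u(300, l) = (225*810)/(-57577) + ((2*(-5))*207 + 33)/(-247) = 182250*(-1/57577) + (-10*207 + 33)*(-1/247) = -182250/57577 + (-2070 + 33)*(-1/247) = -182250/57577 - 2037*(-1/247) = -182250/57577 + 2037/247 = 5559123/1093963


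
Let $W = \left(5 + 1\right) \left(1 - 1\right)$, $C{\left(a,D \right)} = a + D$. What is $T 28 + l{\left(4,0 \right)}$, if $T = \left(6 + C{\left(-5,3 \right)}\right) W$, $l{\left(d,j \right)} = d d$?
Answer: $16$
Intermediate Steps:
$l{\left(d,j \right)} = d^{2}$
$C{\left(a,D \right)} = D + a$
$W = 0$ ($W = 6 \cdot 0 = 0$)
$T = 0$ ($T = \left(6 + \left(3 - 5\right)\right) 0 = \left(6 - 2\right) 0 = 4 \cdot 0 = 0$)
$T 28 + l{\left(4,0 \right)} = 0 \cdot 28 + 4^{2} = 0 + 16 = 16$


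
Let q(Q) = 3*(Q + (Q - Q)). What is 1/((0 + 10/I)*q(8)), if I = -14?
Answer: -7/120 ≈ -0.058333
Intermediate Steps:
q(Q) = 3*Q (q(Q) = 3*(Q + 0) = 3*Q)
1/((0 + 10/I)*q(8)) = 1/((0 + 10/(-14))*(3*8)) = 1/((0 + 10*(-1/14))*24) = 1/((0 - 5/7)*24) = 1/(-5/7*24) = 1/(-120/7) = -7/120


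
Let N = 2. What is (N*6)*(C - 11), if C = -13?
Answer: -288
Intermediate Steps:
(N*6)*(C - 11) = (2*6)*(-13 - 11) = 12*(-24) = -288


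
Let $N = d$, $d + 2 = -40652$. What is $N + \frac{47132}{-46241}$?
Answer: $- \frac{1879928746}{46241} \approx -40655.0$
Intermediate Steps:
$d = -40654$ ($d = -2 - 40652 = -40654$)
$N = -40654$
$N + \frac{47132}{-46241} = -40654 + \frac{47132}{-46241} = -40654 + 47132 \left(- \frac{1}{46241}\right) = -40654 - \frac{47132}{46241} = - \frac{1879928746}{46241}$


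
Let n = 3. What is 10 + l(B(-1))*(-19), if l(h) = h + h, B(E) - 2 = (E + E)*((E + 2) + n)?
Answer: 238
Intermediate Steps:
B(E) = 2 + 2*E*(5 + E) (B(E) = 2 + (E + E)*((E + 2) + 3) = 2 + (2*E)*((2 + E) + 3) = 2 + (2*E)*(5 + E) = 2 + 2*E*(5 + E))
l(h) = 2*h
10 + l(B(-1))*(-19) = 10 + (2*(2 + 2*(-1)² + 10*(-1)))*(-19) = 10 + (2*(2 + 2*1 - 10))*(-19) = 10 + (2*(2 + 2 - 10))*(-19) = 10 + (2*(-6))*(-19) = 10 - 12*(-19) = 10 + 228 = 238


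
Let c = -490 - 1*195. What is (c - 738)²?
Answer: 2024929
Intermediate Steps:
c = -685 (c = -490 - 195 = -685)
(c - 738)² = (-685 - 738)² = (-1423)² = 2024929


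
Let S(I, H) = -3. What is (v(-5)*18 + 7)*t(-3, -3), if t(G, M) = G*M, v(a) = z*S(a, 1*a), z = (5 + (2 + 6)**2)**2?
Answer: -2313783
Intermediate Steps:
z = 4761 (z = (5 + 8**2)**2 = (5 + 64)**2 = 69**2 = 4761)
v(a) = -14283 (v(a) = 4761*(-3) = -14283)
(v(-5)*18 + 7)*t(-3, -3) = (-14283*18 + 7)*(-3*(-3)) = (-257094 + 7)*9 = -257087*9 = -2313783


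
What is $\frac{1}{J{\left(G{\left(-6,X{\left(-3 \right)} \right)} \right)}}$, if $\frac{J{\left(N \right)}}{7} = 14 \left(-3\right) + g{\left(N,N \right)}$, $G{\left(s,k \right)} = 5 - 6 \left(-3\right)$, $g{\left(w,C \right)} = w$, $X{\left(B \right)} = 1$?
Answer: $- \frac{1}{133} \approx -0.0075188$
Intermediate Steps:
$G{\left(s,k \right)} = 23$ ($G{\left(s,k \right)} = 5 - -18 = 5 + 18 = 23$)
$J{\left(N \right)} = -294 + 7 N$ ($J{\left(N \right)} = 7 \left(14 \left(-3\right) + N\right) = 7 \left(-42 + N\right) = -294 + 7 N$)
$\frac{1}{J{\left(G{\left(-6,X{\left(-3 \right)} \right)} \right)}} = \frac{1}{-294 + 7 \cdot 23} = \frac{1}{-294 + 161} = \frac{1}{-133} = - \frac{1}{133}$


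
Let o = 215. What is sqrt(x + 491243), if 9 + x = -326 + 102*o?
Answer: 3*sqrt(56982) ≈ 716.13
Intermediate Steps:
x = 21595 (x = -9 + (-326 + 102*215) = -9 + (-326 + 21930) = -9 + 21604 = 21595)
sqrt(x + 491243) = sqrt(21595 + 491243) = sqrt(512838) = 3*sqrt(56982)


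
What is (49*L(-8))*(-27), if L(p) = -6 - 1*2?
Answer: 10584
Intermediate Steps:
L(p) = -8 (L(p) = -6 - 2 = -8)
(49*L(-8))*(-27) = (49*(-8))*(-27) = -392*(-27) = 10584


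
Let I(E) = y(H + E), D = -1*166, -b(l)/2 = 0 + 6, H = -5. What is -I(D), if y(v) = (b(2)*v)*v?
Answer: 350892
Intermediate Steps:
b(l) = -12 (b(l) = -2*(0 + 6) = -2*6 = -12)
y(v) = -12*v² (y(v) = (-12*v)*v = -12*v²)
D = -166
I(E) = -12*(-5 + E)²
-I(D) = -(-12)*(-5 - 166)² = -(-12)*(-171)² = -(-12)*29241 = -1*(-350892) = 350892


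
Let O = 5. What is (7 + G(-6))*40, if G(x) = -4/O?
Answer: 248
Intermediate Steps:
G(x) = -⅘ (G(x) = -4/5 = -4*⅕ = -⅘)
(7 + G(-6))*40 = (7 - ⅘)*40 = (31/5)*40 = 248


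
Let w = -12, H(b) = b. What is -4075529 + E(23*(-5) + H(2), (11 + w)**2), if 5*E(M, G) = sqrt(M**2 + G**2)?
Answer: -4075529 + sqrt(12770)/5 ≈ -4.0755e+6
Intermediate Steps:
E(M, G) = sqrt(G**2 + M**2)/5 (E(M, G) = sqrt(M**2 + G**2)/5 = sqrt(G**2 + M**2)/5)
-4075529 + E(23*(-5) + H(2), (11 + w)**2) = -4075529 + sqrt(((11 - 12)**2)**2 + (23*(-5) + 2)**2)/5 = -4075529 + sqrt(((-1)**2)**2 + (-115 + 2)**2)/5 = -4075529 + sqrt(1**2 + (-113)**2)/5 = -4075529 + sqrt(1 + 12769)/5 = -4075529 + sqrt(12770)/5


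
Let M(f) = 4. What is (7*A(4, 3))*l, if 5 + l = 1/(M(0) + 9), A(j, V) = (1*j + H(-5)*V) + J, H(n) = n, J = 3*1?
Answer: 3584/13 ≈ 275.69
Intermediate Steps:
J = 3
A(j, V) = 3 + j - 5*V (A(j, V) = (1*j - 5*V) + 3 = (j - 5*V) + 3 = 3 + j - 5*V)
l = -64/13 (l = -5 + 1/(4 + 9) = -5 + 1/13 = -64/13 ≈ -4.9231)
(7*A(4, 3))*l = (7*(3 + 4 - 5*3))*(-64/13) = (7*(3 + 4 - 15))*(-64/13) = (7*(-8))*(-64/13) = -56*(-64/13) = 3584/13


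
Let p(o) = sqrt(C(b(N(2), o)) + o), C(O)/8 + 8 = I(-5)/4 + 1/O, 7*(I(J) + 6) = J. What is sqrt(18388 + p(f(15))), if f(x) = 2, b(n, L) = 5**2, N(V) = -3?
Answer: sqrt(22525300 + 70*I*sqrt(23002))/35 ≈ 135.6 + 0.031956*I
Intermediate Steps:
b(n, L) = 25
I(J) = -6 + J/7
C(O) = -542/7 + 8/O (C(O) = -64 + 8*((-6 + (1/7)*(-5))/4 + 1/O) = -64 + 8*((-6 - 5/7)*(1/4) + 1/O) = -64 + 8*(-47/7*1/4 + 1/O) = -64 + 8*(-47/28 + 1/O) = -64 + (-94/7 + 8/O) = -542/7 + 8/O)
p(o) = sqrt(-13494/175 + o) (p(o) = sqrt((-542/7 + 8/25) + o) = sqrt(-13494/175 + o))
sqrt(18388 + p(f(15))) = sqrt(18388 + sqrt(-94458 + 1225*2)/35) = sqrt(18388 + sqrt(-94458 + 2450)/35) = sqrt(18388 + sqrt(-92008)/35) = sqrt(18388 + (2*I*sqrt(23002))/35) = sqrt(18388 + 2*I*sqrt(23002)/35)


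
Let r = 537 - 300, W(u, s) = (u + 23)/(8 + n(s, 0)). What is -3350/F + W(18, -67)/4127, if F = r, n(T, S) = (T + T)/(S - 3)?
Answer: -27650531/1956198 ≈ -14.135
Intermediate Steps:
n(T, S) = 2*T/(-3 + S) (n(T, S) = (2*T)/(-3 + S) = 2*T/(-3 + S))
W(u, s) = (23 + u)/(8 - 2*s/3) (W(u, s) = (u + 23)/(8 + 2*s/(-3 + 0)) = (23 + u)/(8 + 2*s/(-3)) = (23 + u)/(8 + 2*s*(-⅓)) = (23 + u)/(8 - 2*s/3))
r = 237
F = 237
-3350/F + W(18, -67)/4127 = -3350/237 + (3*(23 + 18)/(2*(12 - 1*(-67))))/4127 = -3350*1/237 + ((3/2)*41/(12 + 67))*(1/4127) = -3350/237 + ((3/2)*41/79)*(1/4127) = -3350/237 + ((3/2)*(1/79)*41)*(1/4127) = -3350/237 + (123/158)*(1/4127) = -3350/237 + 123/652066 = -27650531/1956198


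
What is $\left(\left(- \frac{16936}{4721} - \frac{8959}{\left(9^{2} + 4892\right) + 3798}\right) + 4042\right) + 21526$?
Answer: $\frac{1058526115993}{41407891} \approx 25563.0$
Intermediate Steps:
$\left(\left(- \frac{16936}{4721} - \frac{8959}{\left(9^{2} + 4892\right) + 3798}\right) + 4042\right) + 21526 = \left(\left(\left(-16936\right) \frac{1}{4721} - \frac{8959}{\left(81 + 4892\right) + 3798}\right) + 4042\right) + 21526 = \left(\left(- \frac{16936}{4721} - \frac{8959}{4973 + 3798}\right) + 4042\right) + 21526 = \left(\left(- \frac{16936}{4721} - \frac{8959}{8771}\right) + 4042\right) + 21526 = \left(- \frac{190841095}{41407891} + 4042\right) + 21526 = \frac{167179854327}{41407891} + 21526 = \frac{1058526115993}{41407891}$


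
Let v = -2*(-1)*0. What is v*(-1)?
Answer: 0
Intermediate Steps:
v = 0 (v = 2*0 = 0)
v*(-1) = 0*(-1) = 0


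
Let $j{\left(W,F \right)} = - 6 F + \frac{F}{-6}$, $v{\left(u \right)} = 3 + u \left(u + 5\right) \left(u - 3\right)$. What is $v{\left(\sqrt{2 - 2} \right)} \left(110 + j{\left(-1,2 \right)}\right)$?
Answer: $293$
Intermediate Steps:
$v{\left(u \right)} = 3 + u \left(-3 + u\right) \left(5 + u\right)$ ($v{\left(u \right)} = 3 + u \left(5 + u\right) \left(-3 + u\right) = 3 + u \left(-3 + u\right) \left(5 + u\right)$)
$j{\left(W,F \right)} = - \frac{37 F}{6}$ ($j{\left(W,F \right)} = - 6 F + F \left(- \frac{1}{6}\right) = - 6 F - \frac{F}{6} = - \frac{37 F}{6}$)
$v{\left(\sqrt{2 - 2} \right)} \left(110 + j{\left(-1,2 \right)}\right) = \left(3 + \left(\sqrt{2 - 2}\right)^{3} - 15 \sqrt{2 - 2} + 2 \left(\sqrt{2 - 2}\right)^{2}\right) \left(110 - \frac{37}{3}\right) = \left(3 + \left(\sqrt{0}\right)^{3} - 15 \sqrt{0} + 2 \left(\sqrt{0}\right)^{2}\right) \left(110 - \frac{37}{3}\right) = \left(3 + 0^{3} - 0 + 2 \cdot 0^{2}\right) \frac{293}{3} = \left(3 + 0 + 0 + 2 \cdot 0\right) \frac{293}{3} = \left(3 + 0 + 0 + 0\right) \frac{293}{3} = 3 \cdot \frac{293}{3} = 293$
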